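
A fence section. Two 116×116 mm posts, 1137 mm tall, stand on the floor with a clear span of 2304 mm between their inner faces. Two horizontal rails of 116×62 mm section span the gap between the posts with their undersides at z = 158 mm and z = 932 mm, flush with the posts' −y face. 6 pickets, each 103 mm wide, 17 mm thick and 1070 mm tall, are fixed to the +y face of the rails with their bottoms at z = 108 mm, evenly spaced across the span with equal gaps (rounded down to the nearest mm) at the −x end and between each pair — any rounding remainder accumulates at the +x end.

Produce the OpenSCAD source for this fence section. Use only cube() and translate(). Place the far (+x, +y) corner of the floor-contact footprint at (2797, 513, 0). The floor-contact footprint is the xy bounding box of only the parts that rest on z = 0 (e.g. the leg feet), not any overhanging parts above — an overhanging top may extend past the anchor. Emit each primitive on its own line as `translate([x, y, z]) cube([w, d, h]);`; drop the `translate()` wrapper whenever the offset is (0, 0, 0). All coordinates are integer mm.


translate([261, 397, 0]) cube([116, 116, 1137]);
translate([2681, 397, 0]) cube([116, 116, 1137]);
translate([377, 397, 158]) cube([2304, 116, 62]);
translate([377, 397, 932]) cube([2304, 116, 62]);
translate([617, 513, 108]) cube([103, 17, 1070]);
translate([960, 513, 108]) cube([103, 17, 1070]);
translate([1303, 513, 108]) cube([103, 17, 1070]);
translate([1646, 513, 108]) cube([103, 17, 1070]);
translate([1989, 513, 108]) cube([103, 17, 1070]);
translate([2332, 513, 108]) cube([103, 17, 1070]);


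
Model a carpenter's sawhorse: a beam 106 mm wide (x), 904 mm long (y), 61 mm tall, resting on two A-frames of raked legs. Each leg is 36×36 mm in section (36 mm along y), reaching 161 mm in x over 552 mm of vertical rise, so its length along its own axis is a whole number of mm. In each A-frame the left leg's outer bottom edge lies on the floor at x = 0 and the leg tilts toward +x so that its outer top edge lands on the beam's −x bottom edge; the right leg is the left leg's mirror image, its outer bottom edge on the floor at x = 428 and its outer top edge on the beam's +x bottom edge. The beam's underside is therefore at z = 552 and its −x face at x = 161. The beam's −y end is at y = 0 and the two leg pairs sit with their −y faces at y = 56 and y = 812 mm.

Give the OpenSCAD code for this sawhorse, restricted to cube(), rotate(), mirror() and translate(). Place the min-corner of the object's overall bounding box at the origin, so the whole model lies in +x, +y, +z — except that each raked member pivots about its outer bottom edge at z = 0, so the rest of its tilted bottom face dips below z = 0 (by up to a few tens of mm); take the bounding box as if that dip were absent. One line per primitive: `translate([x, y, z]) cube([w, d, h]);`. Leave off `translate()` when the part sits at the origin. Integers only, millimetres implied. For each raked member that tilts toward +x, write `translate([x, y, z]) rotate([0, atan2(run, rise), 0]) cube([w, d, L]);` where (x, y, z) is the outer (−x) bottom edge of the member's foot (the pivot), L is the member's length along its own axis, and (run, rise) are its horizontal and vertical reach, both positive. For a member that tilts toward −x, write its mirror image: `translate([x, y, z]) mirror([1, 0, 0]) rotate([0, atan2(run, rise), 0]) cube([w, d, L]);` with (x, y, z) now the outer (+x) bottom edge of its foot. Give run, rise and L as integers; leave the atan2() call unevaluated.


// leg length = √(161² + 552²) = 575
// right-leg outer foot x = 2·161 + 106 = 428
// beam min-corner = (161, 0, 552)
translate([161, 0, 552]) cube([106, 904, 61]);
translate([0, 56, 0]) rotate([0, atan2(161, 552), 0]) cube([36, 36, 575]);
translate([428, 56, 0]) mirror([1, 0, 0]) rotate([0, atan2(161, 552), 0]) cube([36, 36, 575]);
translate([0, 812, 0]) rotate([0, atan2(161, 552), 0]) cube([36, 36, 575]);
translate([428, 812, 0]) mirror([1, 0, 0]) rotate([0, atan2(161, 552), 0]) cube([36, 36, 575]);


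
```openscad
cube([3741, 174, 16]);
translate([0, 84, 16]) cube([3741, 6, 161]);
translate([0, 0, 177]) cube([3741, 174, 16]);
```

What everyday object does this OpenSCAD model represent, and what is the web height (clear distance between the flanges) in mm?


An I-beam. The web height is 161 mm.

Two wide flanges with a thin centred web — an I-beam. Overall 193 mm minus two 16 mm flanges gives a web of 193 − 2·16 = 161 mm.


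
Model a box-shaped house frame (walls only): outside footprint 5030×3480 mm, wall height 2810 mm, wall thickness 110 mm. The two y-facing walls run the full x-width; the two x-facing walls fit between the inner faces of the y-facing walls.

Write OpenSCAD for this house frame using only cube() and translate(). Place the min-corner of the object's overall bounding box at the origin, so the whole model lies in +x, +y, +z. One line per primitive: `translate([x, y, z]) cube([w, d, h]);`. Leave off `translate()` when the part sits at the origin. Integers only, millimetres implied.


cube([5030, 110, 2810]);
translate([0, 3370, 0]) cube([5030, 110, 2810]);
translate([0, 110, 0]) cube([110, 3260, 2810]);
translate([4920, 110, 0]) cube([110, 3260, 2810]);


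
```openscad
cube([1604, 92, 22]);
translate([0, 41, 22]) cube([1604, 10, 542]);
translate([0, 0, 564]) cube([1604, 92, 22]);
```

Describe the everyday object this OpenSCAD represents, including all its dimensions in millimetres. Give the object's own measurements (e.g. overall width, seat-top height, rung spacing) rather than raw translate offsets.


An I-beam lying along x, 1604 mm long. Overall section height 586 mm. Two flanges 92 mm wide (y) and 22 mm thick, one on the floor and one at the top; a web 10 mm thick runs between them, centred on the flange width.


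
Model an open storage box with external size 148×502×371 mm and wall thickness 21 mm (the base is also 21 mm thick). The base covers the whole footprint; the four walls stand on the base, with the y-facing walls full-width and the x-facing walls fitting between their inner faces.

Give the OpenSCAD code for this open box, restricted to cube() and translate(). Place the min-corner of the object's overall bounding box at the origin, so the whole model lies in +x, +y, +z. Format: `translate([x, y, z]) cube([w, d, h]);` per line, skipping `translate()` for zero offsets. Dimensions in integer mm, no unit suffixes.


cube([148, 502, 21]);
translate([0, 0, 21]) cube([148, 21, 350]);
translate([0, 481, 21]) cube([148, 21, 350]);
translate([0, 21, 21]) cube([21, 460, 350]);
translate([127, 21, 21]) cube([21, 460, 350]);


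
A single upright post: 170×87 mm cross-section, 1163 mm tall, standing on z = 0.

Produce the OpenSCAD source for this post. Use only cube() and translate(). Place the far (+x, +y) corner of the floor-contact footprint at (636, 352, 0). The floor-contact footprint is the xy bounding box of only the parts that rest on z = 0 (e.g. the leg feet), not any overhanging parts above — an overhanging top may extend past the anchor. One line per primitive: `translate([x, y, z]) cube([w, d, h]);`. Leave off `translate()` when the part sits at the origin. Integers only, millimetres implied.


translate([466, 265, 0]) cube([170, 87, 1163]);


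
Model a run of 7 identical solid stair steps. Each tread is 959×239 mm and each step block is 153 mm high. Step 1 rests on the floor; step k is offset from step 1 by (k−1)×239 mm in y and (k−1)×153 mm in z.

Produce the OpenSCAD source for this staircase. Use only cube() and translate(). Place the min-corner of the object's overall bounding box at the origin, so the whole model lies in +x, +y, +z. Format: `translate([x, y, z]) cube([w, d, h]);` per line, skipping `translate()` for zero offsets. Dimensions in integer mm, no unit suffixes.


cube([959, 239, 153]);
translate([0, 239, 153]) cube([959, 239, 153]);
translate([0, 478, 306]) cube([959, 239, 153]);
translate([0, 717, 459]) cube([959, 239, 153]);
translate([0, 956, 612]) cube([959, 239, 153]);
translate([0, 1195, 765]) cube([959, 239, 153]);
translate([0, 1434, 918]) cube([959, 239, 153]);


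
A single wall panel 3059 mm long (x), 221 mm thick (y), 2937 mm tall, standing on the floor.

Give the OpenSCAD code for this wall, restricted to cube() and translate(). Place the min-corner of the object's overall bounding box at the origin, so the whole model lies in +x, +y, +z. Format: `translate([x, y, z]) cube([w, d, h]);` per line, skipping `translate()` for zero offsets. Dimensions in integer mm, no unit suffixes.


cube([3059, 221, 2937]);


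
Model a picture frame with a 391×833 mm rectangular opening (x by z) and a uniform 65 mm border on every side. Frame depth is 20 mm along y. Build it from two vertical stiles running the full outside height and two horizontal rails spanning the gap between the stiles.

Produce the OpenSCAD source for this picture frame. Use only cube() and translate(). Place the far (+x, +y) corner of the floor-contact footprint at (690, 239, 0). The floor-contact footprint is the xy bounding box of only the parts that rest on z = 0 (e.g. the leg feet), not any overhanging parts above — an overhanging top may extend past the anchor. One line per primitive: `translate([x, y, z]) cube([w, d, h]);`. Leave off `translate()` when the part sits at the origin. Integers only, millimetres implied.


translate([169, 219, 0]) cube([65, 20, 963]);
translate([625, 219, 0]) cube([65, 20, 963]);
translate([234, 219, 0]) cube([391, 20, 65]);
translate([234, 219, 898]) cube([391, 20, 65]);


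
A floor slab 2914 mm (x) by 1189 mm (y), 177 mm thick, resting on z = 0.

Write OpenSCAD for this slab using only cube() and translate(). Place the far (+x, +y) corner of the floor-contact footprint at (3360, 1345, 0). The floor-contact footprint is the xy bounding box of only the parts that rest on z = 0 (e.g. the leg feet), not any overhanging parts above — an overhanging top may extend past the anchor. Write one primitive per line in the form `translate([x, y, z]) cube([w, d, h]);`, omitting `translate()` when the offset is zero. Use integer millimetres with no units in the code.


translate([446, 156, 0]) cube([2914, 1189, 177]);


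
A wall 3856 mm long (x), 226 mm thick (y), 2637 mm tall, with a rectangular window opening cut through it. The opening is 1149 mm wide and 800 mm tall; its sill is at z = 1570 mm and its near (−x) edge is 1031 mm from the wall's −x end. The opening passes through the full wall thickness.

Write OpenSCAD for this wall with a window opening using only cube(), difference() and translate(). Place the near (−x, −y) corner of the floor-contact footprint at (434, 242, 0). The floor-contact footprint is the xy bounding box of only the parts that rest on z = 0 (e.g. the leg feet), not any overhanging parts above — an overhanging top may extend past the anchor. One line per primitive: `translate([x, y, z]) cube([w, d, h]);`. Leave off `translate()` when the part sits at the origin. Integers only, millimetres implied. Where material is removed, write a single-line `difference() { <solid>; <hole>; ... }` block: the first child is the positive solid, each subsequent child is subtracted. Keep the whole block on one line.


difference() { translate([434, 242, 0]) cube([3856, 226, 2637]); translate([1465, 242, 1570]) cube([1149, 226, 800]); }


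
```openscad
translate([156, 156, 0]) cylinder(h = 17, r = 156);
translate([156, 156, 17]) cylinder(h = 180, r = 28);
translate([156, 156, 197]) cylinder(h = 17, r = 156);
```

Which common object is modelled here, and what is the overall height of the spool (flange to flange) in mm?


A spool. The overall height is 214 mm.

Three coaxial cylinders, large–small–large — a spool. Two 17 mm flanges and a 180 mm core give 17 + 180 + 17 = 214 mm.


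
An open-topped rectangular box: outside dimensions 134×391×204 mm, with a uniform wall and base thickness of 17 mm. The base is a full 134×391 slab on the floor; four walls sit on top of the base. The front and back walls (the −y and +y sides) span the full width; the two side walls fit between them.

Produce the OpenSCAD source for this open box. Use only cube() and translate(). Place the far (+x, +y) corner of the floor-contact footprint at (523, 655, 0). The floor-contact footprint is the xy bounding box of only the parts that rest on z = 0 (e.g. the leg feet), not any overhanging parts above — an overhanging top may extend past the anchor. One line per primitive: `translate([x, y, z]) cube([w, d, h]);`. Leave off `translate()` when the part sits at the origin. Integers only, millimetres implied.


translate([389, 264, 0]) cube([134, 391, 17]);
translate([389, 264, 17]) cube([134, 17, 187]);
translate([389, 638, 17]) cube([134, 17, 187]);
translate([389, 281, 17]) cube([17, 357, 187]);
translate([506, 281, 17]) cube([17, 357, 187]);


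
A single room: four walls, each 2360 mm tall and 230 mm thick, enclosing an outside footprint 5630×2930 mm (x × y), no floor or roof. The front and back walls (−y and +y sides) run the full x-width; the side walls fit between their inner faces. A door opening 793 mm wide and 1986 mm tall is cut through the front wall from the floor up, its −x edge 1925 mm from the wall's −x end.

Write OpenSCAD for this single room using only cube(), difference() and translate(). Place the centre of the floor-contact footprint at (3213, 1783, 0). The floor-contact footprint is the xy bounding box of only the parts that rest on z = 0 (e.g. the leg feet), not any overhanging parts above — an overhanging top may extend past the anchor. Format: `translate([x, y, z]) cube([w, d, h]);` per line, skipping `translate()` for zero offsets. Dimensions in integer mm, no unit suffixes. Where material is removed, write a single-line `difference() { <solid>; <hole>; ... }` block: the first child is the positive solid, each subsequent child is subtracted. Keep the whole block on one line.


difference() { translate([398, 318, 0]) cube([5630, 230, 2360]); translate([2323, 318, 0]) cube([793, 230, 1986]); }
translate([398, 3018, 0]) cube([5630, 230, 2360]);
translate([398, 548, 0]) cube([230, 2470, 2360]);
translate([5798, 548, 0]) cube([230, 2470, 2360]);


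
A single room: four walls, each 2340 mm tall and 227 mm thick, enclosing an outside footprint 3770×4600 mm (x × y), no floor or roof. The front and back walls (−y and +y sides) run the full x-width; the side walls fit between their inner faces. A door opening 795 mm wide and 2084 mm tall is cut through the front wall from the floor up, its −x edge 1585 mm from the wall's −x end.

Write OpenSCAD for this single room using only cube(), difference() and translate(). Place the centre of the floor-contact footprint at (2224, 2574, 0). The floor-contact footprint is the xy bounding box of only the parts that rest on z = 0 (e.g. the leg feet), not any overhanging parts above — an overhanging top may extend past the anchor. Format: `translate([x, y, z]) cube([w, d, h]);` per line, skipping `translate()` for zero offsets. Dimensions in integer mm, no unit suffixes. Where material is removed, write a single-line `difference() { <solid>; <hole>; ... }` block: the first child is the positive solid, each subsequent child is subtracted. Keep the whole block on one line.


difference() { translate([339, 274, 0]) cube([3770, 227, 2340]); translate([1924, 274, 0]) cube([795, 227, 2084]); }
translate([339, 4647, 0]) cube([3770, 227, 2340]);
translate([339, 501, 0]) cube([227, 4146, 2340]);
translate([3882, 501, 0]) cube([227, 4146, 2340]);


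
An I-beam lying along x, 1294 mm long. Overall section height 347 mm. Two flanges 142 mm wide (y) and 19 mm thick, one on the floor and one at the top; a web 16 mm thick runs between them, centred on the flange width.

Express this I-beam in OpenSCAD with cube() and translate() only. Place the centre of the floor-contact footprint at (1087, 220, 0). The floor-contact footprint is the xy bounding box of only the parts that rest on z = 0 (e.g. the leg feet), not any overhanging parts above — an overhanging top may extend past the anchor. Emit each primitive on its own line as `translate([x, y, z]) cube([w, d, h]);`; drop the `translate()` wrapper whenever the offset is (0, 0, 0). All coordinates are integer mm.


translate([440, 149, 0]) cube([1294, 142, 19]);
translate([440, 212, 19]) cube([1294, 16, 309]);
translate([440, 149, 328]) cube([1294, 142, 19]);


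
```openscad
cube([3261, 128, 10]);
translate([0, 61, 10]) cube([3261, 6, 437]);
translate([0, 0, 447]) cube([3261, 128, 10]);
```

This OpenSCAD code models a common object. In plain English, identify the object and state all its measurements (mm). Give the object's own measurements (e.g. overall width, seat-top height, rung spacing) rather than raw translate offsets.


An I-beam lying along x, 3261 mm long. Overall section height 457 mm. Two flanges 128 mm wide (y) and 10 mm thick, one on the floor and one at the top; a web 6 mm thick runs between them, centred on the flange width.


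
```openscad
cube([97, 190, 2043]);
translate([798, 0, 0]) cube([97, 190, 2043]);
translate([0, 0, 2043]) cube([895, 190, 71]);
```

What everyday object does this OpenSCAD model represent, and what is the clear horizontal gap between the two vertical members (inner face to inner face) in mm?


A door frame. The clear opening width is 701 mm.

Two 2043 mm tall posts with a header on top — a door frame. The left jamb is 97 mm wide at x = 0; the right jamb starts at x = 798. The clear opening is 798 − 97 = 701 mm.


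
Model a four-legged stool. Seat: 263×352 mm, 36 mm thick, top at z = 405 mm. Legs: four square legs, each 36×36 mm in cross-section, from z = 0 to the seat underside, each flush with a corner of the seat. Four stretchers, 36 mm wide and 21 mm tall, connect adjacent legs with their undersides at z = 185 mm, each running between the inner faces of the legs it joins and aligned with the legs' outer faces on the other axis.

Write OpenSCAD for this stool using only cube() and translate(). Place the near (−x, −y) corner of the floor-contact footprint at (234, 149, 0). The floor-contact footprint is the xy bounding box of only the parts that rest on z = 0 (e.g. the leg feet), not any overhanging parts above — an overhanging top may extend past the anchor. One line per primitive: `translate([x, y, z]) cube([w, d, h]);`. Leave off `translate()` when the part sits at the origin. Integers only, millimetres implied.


translate([234, 149, 369]) cube([263, 352, 36]);
translate([234, 149, 0]) cube([36, 36, 369]);
translate([461, 149, 0]) cube([36, 36, 369]);
translate([234, 465, 0]) cube([36, 36, 369]);
translate([461, 465, 0]) cube([36, 36, 369]);
translate([270, 149, 185]) cube([191, 36, 21]);
translate([270, 465, 185]) cube([191, 36, 21]);
translate([234, 185, 185]) cube([36, 280, 21]);
translate([461, 185, 185]) cube([36, 280, 21]);


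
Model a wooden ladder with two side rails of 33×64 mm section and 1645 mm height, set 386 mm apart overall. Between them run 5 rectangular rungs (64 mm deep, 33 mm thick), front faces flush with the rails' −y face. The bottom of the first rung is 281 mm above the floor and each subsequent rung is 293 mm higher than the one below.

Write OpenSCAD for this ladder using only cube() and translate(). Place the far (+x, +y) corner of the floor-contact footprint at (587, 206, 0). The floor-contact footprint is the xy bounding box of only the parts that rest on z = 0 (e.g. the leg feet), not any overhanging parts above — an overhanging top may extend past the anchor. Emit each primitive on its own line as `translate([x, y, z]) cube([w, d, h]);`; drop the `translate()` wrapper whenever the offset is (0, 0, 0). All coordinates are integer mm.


translate([201, 142, 0]) cube([33, 64, 1645]);
translate([554, 142, 0]) cube([33, 64, 1645]);
translate([234, 142, 281]) cube([320, 64, 33]);
translate([234, 142, 574]) cube([320, 64, 33]);
translate([234, 142, 867]) cube([320, 64, 33]);
translate([234, 142, 1160]) cube([320, 64, 33]);
translate([234, 142, 1453]) cube([320, 64, 33]);


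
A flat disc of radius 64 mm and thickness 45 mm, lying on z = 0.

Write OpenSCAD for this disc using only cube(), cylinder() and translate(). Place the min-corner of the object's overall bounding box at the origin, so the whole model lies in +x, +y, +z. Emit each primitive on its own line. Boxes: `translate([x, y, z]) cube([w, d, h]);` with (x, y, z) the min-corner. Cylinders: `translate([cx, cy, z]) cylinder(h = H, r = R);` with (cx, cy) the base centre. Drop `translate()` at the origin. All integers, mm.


translate([64, 64, 0]) cylinder(h = 45, r = 64);


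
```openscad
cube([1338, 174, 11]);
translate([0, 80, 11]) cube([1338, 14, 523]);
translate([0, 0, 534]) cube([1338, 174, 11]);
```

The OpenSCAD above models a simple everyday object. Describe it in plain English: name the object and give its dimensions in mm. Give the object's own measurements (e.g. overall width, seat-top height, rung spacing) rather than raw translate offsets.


An I-beam lying along x, 1338 mm long. Overall section height 545 mm. Two flanges 174 mm wide (y) and 11 mm thick, one on the floor and one at the top; a web 14 mm thick runs between them, centred on the flange width.


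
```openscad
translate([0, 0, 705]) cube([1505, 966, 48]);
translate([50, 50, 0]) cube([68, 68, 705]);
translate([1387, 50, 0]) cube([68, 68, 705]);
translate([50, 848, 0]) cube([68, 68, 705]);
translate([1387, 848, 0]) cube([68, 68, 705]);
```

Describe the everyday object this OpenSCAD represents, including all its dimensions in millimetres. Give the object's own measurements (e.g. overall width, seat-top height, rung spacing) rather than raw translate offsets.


A rectangular dining table. The top is 1505×966×48 mm with its upper surface at z = 753 mm. It stands on four 68×68 mm square legs, each inset 50 mm from the nearest pair of top edges, running from the floor to the underside of the top.


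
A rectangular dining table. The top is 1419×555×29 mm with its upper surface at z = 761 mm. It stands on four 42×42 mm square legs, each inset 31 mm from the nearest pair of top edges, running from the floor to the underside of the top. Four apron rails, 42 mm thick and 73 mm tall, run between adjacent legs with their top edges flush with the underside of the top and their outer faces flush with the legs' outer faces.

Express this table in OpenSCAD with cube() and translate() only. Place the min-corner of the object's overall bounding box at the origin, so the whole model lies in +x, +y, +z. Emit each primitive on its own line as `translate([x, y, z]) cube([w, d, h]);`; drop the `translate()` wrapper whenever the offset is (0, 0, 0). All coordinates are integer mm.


translate([0, 0, 732]) cube([1419, 555, 29]);
translate([31, 31, 0]) cube([42, 42, 732]);
translate([1346, 31, 0]) cube([42, 42, 732]);
translate([31, 482, 0]) cube([42, 42, 732]);
translate([1346, 482, 0]) cube([42, 42, 732]);
translate([73, 31, 659]) cube([1273, 42, 73]);
translate([73, 482, 659]) cube([1273, 42, 73]);
translate([31, 73, 659]) cube([42, 409, 73]);
translate([1346, 73, 659]) cube([42, 409, 73]);


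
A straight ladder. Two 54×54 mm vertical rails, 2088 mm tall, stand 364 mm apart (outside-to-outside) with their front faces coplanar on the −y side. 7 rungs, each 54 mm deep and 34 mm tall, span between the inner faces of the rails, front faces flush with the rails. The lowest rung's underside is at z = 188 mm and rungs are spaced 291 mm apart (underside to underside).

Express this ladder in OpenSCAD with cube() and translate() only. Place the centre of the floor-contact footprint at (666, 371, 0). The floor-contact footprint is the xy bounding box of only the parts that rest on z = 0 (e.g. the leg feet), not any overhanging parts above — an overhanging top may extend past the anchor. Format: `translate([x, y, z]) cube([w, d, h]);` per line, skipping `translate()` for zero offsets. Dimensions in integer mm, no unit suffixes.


translate([484, 344, 0]) cube([54, 54, 2088]);
translate([794, 344, 0]) cube([54, 54, 2088]);
translate([538, 344, 188]) cube([256, 54, 34]);
translate([538, 344, 479]) cube([256, 54, 34]);
translate([538, 344, 770]) cube([256, 54, 34]);
translate([538, 344, 1061]) cube([256, 54, 34]);
translate([538, 344, 1352]) cube([256, 54, 34]);
translate([538, 344, 1643]) cube([256, 54, 34]);
translate([538, 344, 1934]) cube([256, 54, 34]);


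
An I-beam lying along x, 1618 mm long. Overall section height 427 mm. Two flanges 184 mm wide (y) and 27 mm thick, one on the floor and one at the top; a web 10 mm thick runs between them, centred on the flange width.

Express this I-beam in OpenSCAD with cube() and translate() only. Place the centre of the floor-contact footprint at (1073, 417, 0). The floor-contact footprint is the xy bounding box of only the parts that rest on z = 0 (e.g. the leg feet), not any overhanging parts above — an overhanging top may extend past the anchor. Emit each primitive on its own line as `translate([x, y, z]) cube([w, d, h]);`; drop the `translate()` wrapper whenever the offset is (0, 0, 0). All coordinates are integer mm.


translate([264, 325, 0]) cube([1618, 184, 27]);
translate([264, 412, 27]) cube([1618, 10, 373]);
translate([264, 325, 400]) cube([1618, 184, 27]);


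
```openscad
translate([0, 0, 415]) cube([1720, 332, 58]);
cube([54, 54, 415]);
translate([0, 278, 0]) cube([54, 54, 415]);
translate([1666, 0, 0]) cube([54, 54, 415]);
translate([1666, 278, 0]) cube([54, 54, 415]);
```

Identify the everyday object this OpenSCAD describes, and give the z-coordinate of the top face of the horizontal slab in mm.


A bench. The seat-top height is 473 mm.

A long slab on four corner posts — a bench. The slab sits at z = 415 with thickness 58, so the top is 415 + 58 = 473 mm.


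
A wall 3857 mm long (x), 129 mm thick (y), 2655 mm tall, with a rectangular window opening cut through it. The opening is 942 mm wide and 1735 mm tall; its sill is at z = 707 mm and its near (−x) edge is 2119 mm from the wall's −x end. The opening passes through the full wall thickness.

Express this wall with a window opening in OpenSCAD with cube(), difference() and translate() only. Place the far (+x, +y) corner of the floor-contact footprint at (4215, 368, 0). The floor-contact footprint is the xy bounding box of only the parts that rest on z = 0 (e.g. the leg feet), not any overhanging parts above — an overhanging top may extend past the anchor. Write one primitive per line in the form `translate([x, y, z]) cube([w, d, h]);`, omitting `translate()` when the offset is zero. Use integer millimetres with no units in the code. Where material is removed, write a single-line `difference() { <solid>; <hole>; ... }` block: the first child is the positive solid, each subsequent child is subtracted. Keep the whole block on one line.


difference() { translate([358, 239, 0]) cube([3857, 129, 2655]); translate([2477, 239, 707]) cube([942, 129, 1735]); }


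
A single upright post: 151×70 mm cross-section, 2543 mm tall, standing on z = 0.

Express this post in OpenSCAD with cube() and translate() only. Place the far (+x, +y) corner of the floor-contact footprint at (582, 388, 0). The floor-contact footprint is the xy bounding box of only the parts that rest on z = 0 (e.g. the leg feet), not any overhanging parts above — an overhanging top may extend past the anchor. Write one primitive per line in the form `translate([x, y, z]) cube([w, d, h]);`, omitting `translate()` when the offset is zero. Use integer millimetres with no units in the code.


translate([431, 318, 0]) cube([151, 70, 2543]);


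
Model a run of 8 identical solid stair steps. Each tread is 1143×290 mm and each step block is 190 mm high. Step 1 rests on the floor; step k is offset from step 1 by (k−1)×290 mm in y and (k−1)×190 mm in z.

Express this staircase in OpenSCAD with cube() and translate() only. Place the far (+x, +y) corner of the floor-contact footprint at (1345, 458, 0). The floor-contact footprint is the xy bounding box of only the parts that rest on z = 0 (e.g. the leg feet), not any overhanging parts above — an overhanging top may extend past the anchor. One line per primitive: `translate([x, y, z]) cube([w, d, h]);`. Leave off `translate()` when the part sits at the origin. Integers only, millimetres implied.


translate([202, 168, 0]) cube([1143, 290, 190]);
translate([202, 458, 190]) cube([1143, 290, 190]);
translate([202, 748, 380]) cube([1143, 290, 190]);
translate([202, 1038, 570]) cube([1143, 290, 190]);
translate([202, 1328, 760]) cube([1143, 290, 190]);
translate([202, 1618, 950]) cube([1143, 290, 190]);
translate([202, 1908, 1140]) cube([1143, 290, 190]);
translate([202, 2198, 1330]) cube([1143, 290, 190]);


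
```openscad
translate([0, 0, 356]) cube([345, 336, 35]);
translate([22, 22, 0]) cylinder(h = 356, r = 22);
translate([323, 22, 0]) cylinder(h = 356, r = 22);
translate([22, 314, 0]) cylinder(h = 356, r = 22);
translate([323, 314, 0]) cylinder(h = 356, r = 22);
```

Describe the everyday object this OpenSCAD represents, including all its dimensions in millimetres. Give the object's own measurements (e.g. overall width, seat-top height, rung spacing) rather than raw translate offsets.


A four-legged stool. The seat is a 345×336×35 mm slab whose top surface is at z = 391 mm; four round legs, each 44 mm in diameter, run from the floor (z = 0) to the underside of the seat, each leg's axis is inset half a diameter from the nearest pair of seat edges (so the leg's bounding box is flush with the corner).


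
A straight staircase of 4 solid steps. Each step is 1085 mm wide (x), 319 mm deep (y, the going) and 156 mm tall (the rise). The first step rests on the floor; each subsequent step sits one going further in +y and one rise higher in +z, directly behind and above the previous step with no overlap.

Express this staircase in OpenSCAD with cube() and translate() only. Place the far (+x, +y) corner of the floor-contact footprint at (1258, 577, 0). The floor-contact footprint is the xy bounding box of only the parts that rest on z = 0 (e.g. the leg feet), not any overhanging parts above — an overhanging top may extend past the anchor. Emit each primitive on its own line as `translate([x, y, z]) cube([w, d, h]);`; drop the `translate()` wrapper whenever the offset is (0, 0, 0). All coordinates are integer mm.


translate([173, 258, 0]) cube([1085, 319, 156]);
translate([173, 577, 156]) cube([1085, 319, 156]);
translate([173, 896, 312]) cube([1085, 319, 156]);
translate([173, 1215, 468]) cube([1085, 319, 156]);


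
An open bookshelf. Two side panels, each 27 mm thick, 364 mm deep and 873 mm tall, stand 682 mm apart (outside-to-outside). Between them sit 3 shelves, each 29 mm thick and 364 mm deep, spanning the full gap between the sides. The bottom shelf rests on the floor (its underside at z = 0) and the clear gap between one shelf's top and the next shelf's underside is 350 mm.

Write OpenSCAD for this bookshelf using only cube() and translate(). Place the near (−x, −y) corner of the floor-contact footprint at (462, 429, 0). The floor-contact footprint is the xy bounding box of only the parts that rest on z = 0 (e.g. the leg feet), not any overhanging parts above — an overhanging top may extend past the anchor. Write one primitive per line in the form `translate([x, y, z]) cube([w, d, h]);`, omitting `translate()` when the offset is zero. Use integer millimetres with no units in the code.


translate([462, 429, 0]) cube([27, 364, 873]);
translate([1117, 429, 0]) cube([27, 364, 873]);
translate([489, 429, 0]) cube([628, 364, 29]);
translate([489, 429, 379]) cube([628, 364, 29]);
translate([489, 429, 758]) cube([628, 364, 29]);


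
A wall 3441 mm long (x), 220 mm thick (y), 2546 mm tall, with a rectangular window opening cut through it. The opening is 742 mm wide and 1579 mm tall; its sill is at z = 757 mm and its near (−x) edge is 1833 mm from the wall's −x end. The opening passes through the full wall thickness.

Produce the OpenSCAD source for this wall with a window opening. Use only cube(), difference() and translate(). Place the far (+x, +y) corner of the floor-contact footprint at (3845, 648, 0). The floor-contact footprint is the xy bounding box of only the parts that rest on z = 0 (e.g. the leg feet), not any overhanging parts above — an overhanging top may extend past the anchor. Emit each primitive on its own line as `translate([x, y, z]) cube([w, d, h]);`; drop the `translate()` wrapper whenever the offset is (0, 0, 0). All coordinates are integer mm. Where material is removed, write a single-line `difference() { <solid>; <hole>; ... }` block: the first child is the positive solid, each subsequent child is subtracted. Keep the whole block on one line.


difference() { translate([404, 428, 0]) cube([3441, 220, 2546]); translate([2237, 428, 757]) cube([742, 220, 1579]); }


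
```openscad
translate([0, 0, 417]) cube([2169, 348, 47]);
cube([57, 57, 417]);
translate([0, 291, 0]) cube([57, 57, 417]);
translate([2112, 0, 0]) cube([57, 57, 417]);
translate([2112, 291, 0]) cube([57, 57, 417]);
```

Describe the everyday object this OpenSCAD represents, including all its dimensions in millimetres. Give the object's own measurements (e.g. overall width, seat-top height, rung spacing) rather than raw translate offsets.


A bench: a 2169×348 mm seat slab, 47 mm thick, top at z = 464 mm, on four 57×57 mm square legs flush with the seat corners and standing on z = 0.


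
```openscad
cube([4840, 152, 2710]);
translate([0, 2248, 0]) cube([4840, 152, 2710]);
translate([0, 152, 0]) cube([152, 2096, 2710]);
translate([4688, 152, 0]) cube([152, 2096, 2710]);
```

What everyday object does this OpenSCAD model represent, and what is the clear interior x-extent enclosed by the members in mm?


A house (or room) frame. The interior width is 4536 mm.

Four 2710 mm walls enclosing a rectangle with no floor or roof — a room or house frame. Outside width is 4840 mm and wall thickness is 152 mm, so the interior width is 4840 − 2 × 152 = 4536 mm.


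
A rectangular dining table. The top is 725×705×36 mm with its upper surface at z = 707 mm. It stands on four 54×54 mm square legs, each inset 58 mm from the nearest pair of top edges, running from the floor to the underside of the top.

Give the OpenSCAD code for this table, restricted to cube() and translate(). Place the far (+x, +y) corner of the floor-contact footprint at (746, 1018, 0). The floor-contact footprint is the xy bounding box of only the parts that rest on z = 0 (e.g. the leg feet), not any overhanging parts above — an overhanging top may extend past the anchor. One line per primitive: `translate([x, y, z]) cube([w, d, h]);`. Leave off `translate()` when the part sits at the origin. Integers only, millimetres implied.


translate([79, 371, 671]) cube([725, 705, 36]);
translate([137, 429, 0]) cube([54, 54, 671]);
translate([692, 429, 0]) cube([54, 54, 671]);
translate([137, 964, 0]) cube([54, 54, 671]);
translate([692, 964, 0]) cube([54, 54, 671]);


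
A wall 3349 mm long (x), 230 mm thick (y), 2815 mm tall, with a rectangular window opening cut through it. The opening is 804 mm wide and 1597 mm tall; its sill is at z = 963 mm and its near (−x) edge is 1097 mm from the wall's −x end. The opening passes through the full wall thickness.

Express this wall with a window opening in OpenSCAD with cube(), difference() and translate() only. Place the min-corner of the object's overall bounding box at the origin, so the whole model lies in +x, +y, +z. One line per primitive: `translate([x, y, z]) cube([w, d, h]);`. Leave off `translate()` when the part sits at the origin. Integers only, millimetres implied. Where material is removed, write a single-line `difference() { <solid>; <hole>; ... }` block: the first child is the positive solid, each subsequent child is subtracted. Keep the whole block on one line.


difference() { cube([3349, 230, 2815]); translate([1097, 0, 963]) cube([804, 230, 1597]); }


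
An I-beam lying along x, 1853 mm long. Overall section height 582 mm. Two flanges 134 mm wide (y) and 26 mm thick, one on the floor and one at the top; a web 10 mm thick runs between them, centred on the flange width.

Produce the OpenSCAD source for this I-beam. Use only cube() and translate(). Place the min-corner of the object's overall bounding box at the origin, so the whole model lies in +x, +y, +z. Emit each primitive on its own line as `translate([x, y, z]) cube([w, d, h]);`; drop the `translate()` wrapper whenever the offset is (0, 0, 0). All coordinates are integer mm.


cube([1853, 134, 26]);
translate([0, 62, 26]) cube([1853, 10, 530]);
translate([0, 0, 556]) cube([1853, 134, 26]);


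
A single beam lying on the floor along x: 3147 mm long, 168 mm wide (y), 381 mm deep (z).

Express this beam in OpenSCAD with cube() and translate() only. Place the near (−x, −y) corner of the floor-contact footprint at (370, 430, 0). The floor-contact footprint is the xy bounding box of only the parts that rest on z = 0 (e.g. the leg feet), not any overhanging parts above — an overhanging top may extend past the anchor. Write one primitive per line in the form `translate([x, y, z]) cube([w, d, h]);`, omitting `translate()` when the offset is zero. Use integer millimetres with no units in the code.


translate([370, 430, 0]) cube([3147, 168, 381]);


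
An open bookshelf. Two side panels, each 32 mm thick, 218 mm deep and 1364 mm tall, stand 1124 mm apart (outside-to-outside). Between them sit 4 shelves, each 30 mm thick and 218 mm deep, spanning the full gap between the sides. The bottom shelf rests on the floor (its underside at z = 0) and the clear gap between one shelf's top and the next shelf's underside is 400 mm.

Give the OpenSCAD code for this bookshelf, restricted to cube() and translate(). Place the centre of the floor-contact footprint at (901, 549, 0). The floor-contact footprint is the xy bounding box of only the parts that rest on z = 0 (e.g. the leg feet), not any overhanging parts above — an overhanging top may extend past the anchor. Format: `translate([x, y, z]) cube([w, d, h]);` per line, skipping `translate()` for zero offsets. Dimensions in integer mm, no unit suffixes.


translate([339, 440, 0]) cube([32, 218, 1364]);
translate([1431, 440, 0]) cube([32, 218, 1364]);
translate([371, 440, 0]) cube([1060, 218, 30]);
translate([371, 440, 430]) cube([1060, 218, 30]);
translate([371, 440, 860]) cube([1060, 218, 30]);
translate([371, 440, 1290]) cube([1060, 218, 30]);


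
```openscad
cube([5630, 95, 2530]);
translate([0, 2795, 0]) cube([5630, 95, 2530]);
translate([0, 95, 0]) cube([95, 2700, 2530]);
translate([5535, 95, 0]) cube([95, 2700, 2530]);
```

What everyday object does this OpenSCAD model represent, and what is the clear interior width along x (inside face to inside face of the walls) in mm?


A house (or room) frame. The interior width is 5440 mm.

Four 2530 mm walls enclosing a rectangle with no floor or roof — a room or house frame. Outside width is 5630 mm and wall thickness is 95 mm, so the interior width is 5630 − 2 × 95 = 5440 mm.


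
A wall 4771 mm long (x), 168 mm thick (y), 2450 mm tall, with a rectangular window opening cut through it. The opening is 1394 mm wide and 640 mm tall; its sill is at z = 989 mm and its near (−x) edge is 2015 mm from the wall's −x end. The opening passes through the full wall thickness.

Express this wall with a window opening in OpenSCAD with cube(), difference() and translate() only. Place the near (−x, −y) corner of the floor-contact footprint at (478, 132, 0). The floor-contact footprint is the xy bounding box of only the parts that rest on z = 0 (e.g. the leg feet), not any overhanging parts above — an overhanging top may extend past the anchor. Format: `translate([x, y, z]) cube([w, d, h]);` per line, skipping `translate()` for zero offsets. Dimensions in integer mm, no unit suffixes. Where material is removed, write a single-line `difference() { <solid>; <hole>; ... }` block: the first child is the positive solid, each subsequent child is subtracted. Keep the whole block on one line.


difference() { translate([478, 132, 0]) cube([4771, 168, 2450]); translate([2493, 132, 989]) cube([1394, 168, 640]); }
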